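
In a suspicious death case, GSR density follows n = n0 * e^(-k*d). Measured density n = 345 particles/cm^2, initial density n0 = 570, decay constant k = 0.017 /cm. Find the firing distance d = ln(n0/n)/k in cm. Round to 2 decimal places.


GSR distance calculation:
n0/n = 570 / 345 = 1.652174
ln(n0/n) = 0.502092
d = 0.502092 / 0.017 = 29.53 cm

29.53


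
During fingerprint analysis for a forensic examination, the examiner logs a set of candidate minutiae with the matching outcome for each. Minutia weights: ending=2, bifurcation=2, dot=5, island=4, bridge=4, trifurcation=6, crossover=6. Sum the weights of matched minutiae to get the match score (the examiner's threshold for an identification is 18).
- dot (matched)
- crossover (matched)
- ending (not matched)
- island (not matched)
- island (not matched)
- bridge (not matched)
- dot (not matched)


Weighted minutiae match score:
  dot: matched, +5 (running total 5)
  crossover: matched, +6 (running total 11)
  ending: not matched, +0
  island: not matched, +0
  island: not matched, +0
  bridge: not matched, +0
  dot: not matched, +0
Total score = 11
Threshold = 18; verdict = inconclusive

11


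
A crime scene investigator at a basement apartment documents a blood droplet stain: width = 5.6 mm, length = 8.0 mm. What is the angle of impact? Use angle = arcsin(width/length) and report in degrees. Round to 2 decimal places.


Blood spatter impact angle calculation:
width / length = 5.6 / 8.0 = 0.7
angle = arcsin(0.7)
angle = 44.43 degrees

44.43


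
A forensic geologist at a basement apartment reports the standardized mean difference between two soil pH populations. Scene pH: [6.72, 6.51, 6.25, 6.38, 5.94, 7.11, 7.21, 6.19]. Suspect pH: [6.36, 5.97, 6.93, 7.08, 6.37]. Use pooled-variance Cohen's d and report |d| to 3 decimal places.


Pooled-variance Cohen's d for soil pH comparison:
Scene mean = 52.31 / 8 = 6.53875
Suspect mean = 32.71 / 5 = 6.542
Scene sample variance s_s^2 = 0.199898
Suspect sample variance s_c^2 = 0.20747
Pooled variance = ((n_s-1)*s_s^2 + (n_c-1)*s_c^2) / (n_s + n_c - 2) = 0.202652
Pooled SD = sqrt(0.202652) = 0.450169
Mean difference = -0.00325
|d| = |-0.00325| / 0.450169 = 0.007

0.007


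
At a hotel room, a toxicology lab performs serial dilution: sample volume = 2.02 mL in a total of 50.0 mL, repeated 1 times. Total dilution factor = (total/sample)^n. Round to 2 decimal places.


Dilution factor calculation:
Single dilution = V_total / V_sample = 50.0 / 2.02 ≈ 24.752475
Number of dilutions = 1
Total DF = (50.0 / 2.02)^1 (full precision, rounded at the end) = 24.75

24.75


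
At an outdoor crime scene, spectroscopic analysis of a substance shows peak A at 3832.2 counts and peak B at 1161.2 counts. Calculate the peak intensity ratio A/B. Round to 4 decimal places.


Spectral peak ratio:
Peak A = 3832.2 counts
Peak B = 1161.2 counts
Ratio = 3832.2 / 1161.2 = 3.3002

3.3002


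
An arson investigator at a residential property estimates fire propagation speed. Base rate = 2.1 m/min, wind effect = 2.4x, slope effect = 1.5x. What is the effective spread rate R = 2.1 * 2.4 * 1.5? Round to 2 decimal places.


Fire spread rate calculation:
R = R0 * wind_factor * slope_factor
= 2.1 * 2.4 * 1.5
= 5.04 * 1.5
= 7.56 m/min

7.56


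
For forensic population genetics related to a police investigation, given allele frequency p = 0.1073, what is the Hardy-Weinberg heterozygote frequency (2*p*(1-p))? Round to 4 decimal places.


Hardy-Weinberg heterozygote frequency:
q = 1 - p = 1 - 0.1073 = 0.8927
2pq = 2 * 0.1073 * 0.8927 = 0.1916

0.1916


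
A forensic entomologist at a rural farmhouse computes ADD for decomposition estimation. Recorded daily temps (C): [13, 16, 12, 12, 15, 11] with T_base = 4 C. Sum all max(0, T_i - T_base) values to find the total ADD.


Computing ADD day by day:
Day 1: max(0, 13 - 4) = 9
Day 2: max(0, 16 - 4) = 12
Day 3: max(0, 12 - 4) = 8
Day 4: max(0, 12 - 4) = 8
Day 5: max(0, 15 - 4) = 11
Day 6: max(0, 11 - 4) = 7
Total ADD = 55

55


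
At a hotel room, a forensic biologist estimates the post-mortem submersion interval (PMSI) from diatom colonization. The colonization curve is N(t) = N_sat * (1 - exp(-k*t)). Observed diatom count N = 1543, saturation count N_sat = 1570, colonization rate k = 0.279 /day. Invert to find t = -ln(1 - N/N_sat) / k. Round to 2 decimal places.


PMSI from diatom colonization curve:
N / N_sat = 1543 / 1570 = 0.982803
1 - N/N_sat = 0.017197
ln(1 - N/N_sat) = -4.06302
t = -ln(1 - N/N_sat) / k = -(-4.06302) / 0.279 = 14.56 days

14.56


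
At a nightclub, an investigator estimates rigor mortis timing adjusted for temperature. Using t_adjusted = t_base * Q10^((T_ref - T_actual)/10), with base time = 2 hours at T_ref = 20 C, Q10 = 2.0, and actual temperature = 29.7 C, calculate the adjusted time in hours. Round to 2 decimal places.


Rigor mortis time adjustment:
Exponent = (T_ref - T_actual) / 10 = (20 - 29.7) / 10 = -0.97
Q10 factor = 2.0^-0.97 = 0.51051
t_adjusted = 2 * 0.51051 = 1.02 hours

1.02


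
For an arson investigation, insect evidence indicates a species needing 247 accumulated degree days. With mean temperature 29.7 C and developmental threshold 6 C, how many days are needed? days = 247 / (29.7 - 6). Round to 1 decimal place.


Insect development time:
Effective temperature = avg_temp - T_base = 29.7 - 6 = 23.7 C
Days = ADD / effective_temp = 247 / 23.7 = 10.4 days

10.4


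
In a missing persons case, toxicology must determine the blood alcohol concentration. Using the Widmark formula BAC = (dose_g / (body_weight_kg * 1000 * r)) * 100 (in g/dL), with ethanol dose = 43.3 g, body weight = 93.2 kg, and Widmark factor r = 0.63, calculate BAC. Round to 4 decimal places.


Applying the Widmark formula:
BAC = (dose_g / (body_wt * 1000 * r)) * 100
Denominator = 93.2 * 1000 * 0.63 = 58716
BAC = (43.3 / 58716) * 100
BAC = 0.0737 g/dL

0.0737


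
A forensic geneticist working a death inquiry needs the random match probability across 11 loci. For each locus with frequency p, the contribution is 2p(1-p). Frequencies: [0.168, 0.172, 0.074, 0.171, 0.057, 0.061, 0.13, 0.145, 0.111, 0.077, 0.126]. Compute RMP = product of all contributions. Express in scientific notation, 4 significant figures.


Computing RMP for 11 loci:
Locus 1: 2 * 0.168 * 0.832 = 0.279552
Locus 2: 2 * 0.172 * 0.828 = 0.284832
Locus 3: 2 * 0.074 * 0.926 = 0.137048
Locus 4: 2 * 0.171 * 0.829 = 0.283518
Locus 5: 2 * 0.057 * 0.943 = 0.107502
Locus 6: 2 * 0.061 * 0.939 = 0.114558
Locus 7: 2 * 0.13 * 0.87 = 0.2262
Locus 8: 2 * 0.145 * 0.855 = 0.24795
Locus 9: 2 * 0.111 * 0.889 = 0.197358
Locus 10: 2 * 0.077 * 0.923 = 0.142142
Locus 11: 2 * 0.126 * 0.874 = 0.220248
RMP = 1.320e-08

1.320e-08


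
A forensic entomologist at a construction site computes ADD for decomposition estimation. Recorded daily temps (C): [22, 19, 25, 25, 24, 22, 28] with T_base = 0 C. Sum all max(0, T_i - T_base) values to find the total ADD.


Computing ADD day by day:
Day 1: max(0, 22 - 0) = 22
Day 2: max(0, 19 - 0) = 19
Day 3: max(0, 25 - 0) = 25
Day 4: max(0, 25 - 0) = 25
Day 5: max(0, 24 - 0) = 24
Day 6: max(0, 22 - 0) = 22
Day 7: max(0, 28 - 0) = 28
Total ADD = 165

165


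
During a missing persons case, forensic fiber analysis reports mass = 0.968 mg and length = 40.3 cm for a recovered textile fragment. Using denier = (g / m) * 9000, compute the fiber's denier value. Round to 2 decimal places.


Denier calculation:
Mass in grams = 0.968 mg / 1000 = 0.000968 g
Length in meters = 40.3 cm / 100 = 0.403 m
Linear density = mass / length = 0.000968 / 0.403 = 0.00240199 g/m
Denier = (g/m) * 9000 = 0.00240199 * 9000 = 21.62

21.62


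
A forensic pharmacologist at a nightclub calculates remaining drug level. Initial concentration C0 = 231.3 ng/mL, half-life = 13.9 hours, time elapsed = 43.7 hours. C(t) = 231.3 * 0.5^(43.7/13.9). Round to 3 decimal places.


Drug concentration decay:
Number of half-lives = t / t_half = 43.7 / 13.9 = 3.143885
Decay factor = 0.5^3.143885 = 0.11313483
C(t) = 231.3 * 0.11313483 = 26.168 ng/mL

26.168


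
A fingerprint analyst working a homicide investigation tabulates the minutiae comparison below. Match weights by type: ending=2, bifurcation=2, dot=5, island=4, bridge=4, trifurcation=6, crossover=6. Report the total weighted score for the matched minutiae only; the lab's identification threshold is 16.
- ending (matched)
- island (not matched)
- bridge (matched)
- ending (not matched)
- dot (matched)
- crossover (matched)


Weighted minutiae match score:
  ending: matched, +2 (running total 2)
  island: not matched, +0
  bridge: matched, +4 (running total 6)
  ending: not matched, +0
  dot: matched, +5 (running total 11)
  crossover: matched, +6 (running total 17)
Total score = 17
Threshold = 16; verdict = identification

17


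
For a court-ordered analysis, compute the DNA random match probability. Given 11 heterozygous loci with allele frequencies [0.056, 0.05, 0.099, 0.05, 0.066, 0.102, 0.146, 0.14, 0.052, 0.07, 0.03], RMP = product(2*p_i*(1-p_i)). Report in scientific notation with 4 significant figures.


Computing RMP for 11 loci:
Locus 1: 2 * 0.056 * 0.944 = 0.105728
Locus 2: 2 * 0.05 * 0.95 = 0.095
Locus 3: 2 * 0.099 * 0.901 = 0.178398
Locus 4: 2 * 0.05 * 0.95 = 0.095
Locus 5: 2 * 0.066 * 0.934 = 0.123288
Locus 6: 2 * 0.102 * 0.898 = 0.183192
Locus 7: 2 * 0.146 * 0.854 = 0.249368
Locus 8: 2 * 0.14 * 0.86 = 0.2408
Locus 9: 2 * 0.052 * 0.948 = 0.098592
Locus 10: 2 * 0.07 * 0.93 = 0.1302
Locus 11: 2 * 0.03 * 0.97 = 0.0582
RMP = 1.725e-10

1.725e-10


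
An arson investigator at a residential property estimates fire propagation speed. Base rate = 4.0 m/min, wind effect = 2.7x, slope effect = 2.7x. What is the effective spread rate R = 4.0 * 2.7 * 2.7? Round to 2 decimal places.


Fire spread rate calculation:
R = R0 * wind_factor * slope_factor
= 4.0 * 2.7 * 2.7
= 10.8 * 2.7
= 29.16 m/min

29.16


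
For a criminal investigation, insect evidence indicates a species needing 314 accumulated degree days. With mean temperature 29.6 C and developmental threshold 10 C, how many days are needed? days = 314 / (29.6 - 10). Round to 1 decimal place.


Insect development time:
Effective temperature = avg_temp - T_base = 29.6 - 10 = 19.6 C
Days = ADD / effective_temp = 314 / 19.6 = 16.0 days

16.0


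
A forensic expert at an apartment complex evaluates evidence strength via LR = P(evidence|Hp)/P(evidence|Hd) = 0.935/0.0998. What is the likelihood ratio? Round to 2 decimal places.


Likelihood ratio calculation:
LR = P(E|Hp) / P(E|Hd)
LR = 0.935 / 0.0998
LR = 9.37

9.37


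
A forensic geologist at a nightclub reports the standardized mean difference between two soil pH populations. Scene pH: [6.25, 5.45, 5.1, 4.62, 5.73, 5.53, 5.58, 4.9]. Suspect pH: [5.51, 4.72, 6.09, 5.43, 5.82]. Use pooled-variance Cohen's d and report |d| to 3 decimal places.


Pooled-variance Cohen's d for soil pH comparison:
Scene mean = 43.16 / 8 = 5.395
Suspect mean = 27.57 / 5 = 5.514
Scene sample variance s_s^2 = 0.261629
Suspect sample variance s_c^2 = 0.26573
Pooled variance = ((n_s-1)*s_s^2 + (n_c-1)*s_c^2) / (n_s + n_c - 2) = 0.26312
Pooled SD = sqrt(0.26312) = 0.512952
Mean difference = -0.119
|d| = |-0.119| / 0.512952 = 0.232

0.232


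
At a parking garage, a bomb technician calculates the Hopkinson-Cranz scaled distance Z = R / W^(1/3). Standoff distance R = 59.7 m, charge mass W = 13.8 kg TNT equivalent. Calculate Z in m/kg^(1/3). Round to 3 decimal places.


Scaled distance calculation:
W^(1/3) = 13.8^(1/3) = 2.39861
Z = R / W^(1/3) = 59.7 / 2.39861
Z = 24.889 m/kg^(1/3)

24.889


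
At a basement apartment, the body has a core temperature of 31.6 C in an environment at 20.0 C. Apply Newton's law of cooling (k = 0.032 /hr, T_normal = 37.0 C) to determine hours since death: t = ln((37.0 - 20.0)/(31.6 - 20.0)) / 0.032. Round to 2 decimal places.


Using Newton's law of cooling:
t = ln((T_normal - T_ambient) / (T_body - T_ambient)) / k
T_normal - T_ambient = 17.0
T_body - T_ambient = 11.6
Ratio = 1.465517
ln(ratio) = 0.382208
t = 0.382208 / 0.032 = 11.94 hours

11.94


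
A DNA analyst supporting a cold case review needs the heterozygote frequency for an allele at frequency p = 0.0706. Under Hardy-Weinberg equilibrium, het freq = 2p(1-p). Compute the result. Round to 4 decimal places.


Hardy-Weinberg heterozygote frequency:
q = 1 - p = 1 - 0.0706 = 0.9294
2pq = 2 * 0.0706 * 0.9294 = 0.1312

0.1312


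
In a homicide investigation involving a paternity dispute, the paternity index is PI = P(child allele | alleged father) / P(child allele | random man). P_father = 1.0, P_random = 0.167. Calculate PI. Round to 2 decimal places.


Paternity Index calculation:
PI = P(allele|father) / P(allele|random)
PI = 1.0 / 0.167
PI = 5.99

5.99


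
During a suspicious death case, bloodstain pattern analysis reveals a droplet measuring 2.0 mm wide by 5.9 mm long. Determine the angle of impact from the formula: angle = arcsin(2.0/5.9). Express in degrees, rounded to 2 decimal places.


Blood spatter impact angle calculation:
width / length = 2.0 / 5.9 = 0.338983
angle = arcsin(0.338983)
angle = 19.81 degrees

19.81


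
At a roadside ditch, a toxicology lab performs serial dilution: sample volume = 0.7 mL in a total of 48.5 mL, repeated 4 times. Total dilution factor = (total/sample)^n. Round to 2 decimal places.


Dilution factor calculation:
Single dilution = V_total / V_sample = 48.5 / 0.7 ≈ 69.285714
Number of dilutions = 4
Total DF = (48.5 / 0.7)^4 (full precision, rounded at the end) = 23044898.22

23044898.22


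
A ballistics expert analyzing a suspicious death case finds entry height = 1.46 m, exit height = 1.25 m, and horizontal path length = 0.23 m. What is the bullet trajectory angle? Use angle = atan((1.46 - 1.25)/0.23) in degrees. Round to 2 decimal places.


Bullet trajectory angle:
Height difference = 1.46 - 1.25 = 0.21 m
angle = atan(0.21 / 0.23)
angle = atan(0.913043)
angle = 42.40 degrees

42.40


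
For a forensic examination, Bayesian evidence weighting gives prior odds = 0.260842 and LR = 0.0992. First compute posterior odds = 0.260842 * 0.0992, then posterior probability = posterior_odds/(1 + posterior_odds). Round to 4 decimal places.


Bayesian evidence evaluation:
Posterior odds = prior_odds * LR = 0.260842 * 0.0992 = 0.02587553
Posterior probability = posterior_odds / (1 + posterior_odds)
= 0.02587553 / (1 + 0.02587553)
= 0.02587553 / 1.02587553
= 0.0252

0.0252


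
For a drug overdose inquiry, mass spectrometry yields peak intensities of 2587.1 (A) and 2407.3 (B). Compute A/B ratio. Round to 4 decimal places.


Spectral peak ratio:
Peak A = 2587.1 counts
Peak B = 2407.3 counts
Ratio = 2587.1 / 2407.3 = 1.0747

1.0747


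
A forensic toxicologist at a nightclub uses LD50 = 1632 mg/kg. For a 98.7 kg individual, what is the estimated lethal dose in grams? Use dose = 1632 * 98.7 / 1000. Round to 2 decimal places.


Lethal dose calculation:
Lethal dose = LD50 * body_weight / 1000
= 1632 * 98.7 / 1000
= 161078.4 / 1000
= 161.08 g

161.08


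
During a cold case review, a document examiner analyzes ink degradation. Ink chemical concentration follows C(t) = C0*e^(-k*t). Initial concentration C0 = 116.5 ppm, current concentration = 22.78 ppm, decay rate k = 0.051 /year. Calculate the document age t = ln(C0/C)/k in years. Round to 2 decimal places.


Document age estimation:
C0/C = 116.5 / 22.78 = 5.114135
ln(C0/C) = 1.632008
t = 1.632008 / 0.051 = 32.00 years

32.00


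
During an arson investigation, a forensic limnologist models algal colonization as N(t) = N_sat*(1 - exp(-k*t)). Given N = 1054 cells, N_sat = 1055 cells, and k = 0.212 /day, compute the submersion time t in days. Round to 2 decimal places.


PMSI from diatom colonization curve:
N / N_sat = 1054 / 1055 = 0.999052
1 - N/N_sat = 0.000948
ln(1 - N/N_sat) = -6.961156
t = -ln(1 - N/N_sat) / k = -(-6.961156) / 0.212 = 32.84 days

32.84


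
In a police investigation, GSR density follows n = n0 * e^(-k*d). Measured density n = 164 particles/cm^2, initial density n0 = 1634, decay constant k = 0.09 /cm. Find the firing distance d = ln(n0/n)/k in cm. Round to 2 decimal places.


GSR distance calculation:
n0/n = 1634 / 164 = 9.963415
ln(n0/n) = 2.29892
d = 2.29892 / 0.09 = 25.54 cm

25.54


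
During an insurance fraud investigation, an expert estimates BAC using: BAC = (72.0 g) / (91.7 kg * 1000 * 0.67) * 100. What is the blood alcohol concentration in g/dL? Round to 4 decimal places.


Applying the Widmark formula:
BAC = (dose_g / (body_wt * 1000 * r)) * 100
Denominator = 91.7 * 1000 * 0.67 = 61439
BAC = (72.0 / 61439) * 100
BAC = 0.1172 g/dL

0.1172


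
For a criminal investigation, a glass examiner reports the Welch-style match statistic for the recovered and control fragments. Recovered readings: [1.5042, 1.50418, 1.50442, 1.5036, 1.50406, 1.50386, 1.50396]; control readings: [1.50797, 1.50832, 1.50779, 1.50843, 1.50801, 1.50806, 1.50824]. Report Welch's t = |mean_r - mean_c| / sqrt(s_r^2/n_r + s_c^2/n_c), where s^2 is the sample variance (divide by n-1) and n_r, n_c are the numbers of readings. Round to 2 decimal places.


Welch's t-criterion for glass RI comparison:
Recovered mean = sum / n_r = 10.52828 / 7 = 1.50404
Control mean = sum / n_c = 10.55682 / 7 = 1.5081171
Recovered sample variance s_r^2 = 7.04e-08
Control sample variance s_c^2 = 4.95905e-08
Welch SE (unpooled) = sqrt(s_r^2/n_r + s_c^2/n_c) = sqrt(1.00571e-08 + 7.08435e-09) = sqrt(1.71414e-08) = 0.000130925
|mean_r - mean_c| = 0.00407714
t = 0.00407714 / 0.000130925 = 31.14

31.14


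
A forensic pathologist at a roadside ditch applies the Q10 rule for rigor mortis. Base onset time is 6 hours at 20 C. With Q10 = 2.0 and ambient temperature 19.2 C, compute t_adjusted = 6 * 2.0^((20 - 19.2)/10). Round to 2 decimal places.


Rigor mortis time adjustment:
Exponent = (T_ref - T_actual) / 10 = (20 - 19.2) / 10 = 0.08
Q10 factor = 2.0^0.08 = 1.05702
t_adjusted = 6 * 1.05702 = 6.34 hours

6.34


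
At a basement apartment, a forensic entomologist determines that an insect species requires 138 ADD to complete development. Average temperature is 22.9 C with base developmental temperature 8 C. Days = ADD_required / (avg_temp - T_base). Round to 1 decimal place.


Insect development time:
Effective temperature = avg_temp - T_base = 22.9 - 8 = 14.9 C
Days = ADD / effective_temp = 138 / 14.9 = 9.3 days

9.3


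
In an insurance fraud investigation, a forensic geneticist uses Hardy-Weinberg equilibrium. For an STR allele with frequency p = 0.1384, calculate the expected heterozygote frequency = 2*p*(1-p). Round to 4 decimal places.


Hardy-Weinberg heterozygote frequency:
q = 1 - p = 1 - 0.1384 = 0.8616
2pq = 2 * 0.1384 * 0.8616 = 0.2385

0.2385


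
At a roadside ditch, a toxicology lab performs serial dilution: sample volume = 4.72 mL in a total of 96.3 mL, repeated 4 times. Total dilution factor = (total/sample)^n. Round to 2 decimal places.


Dilution factor calculation:
Single dilution = V_total / V_sample = 96.3 / 4.72 ≈ 20.402542
Number of dilutions = 4
Total DF = (96.3 / 4.72)^4 (full precision, rounded at the end) = 173275.50

173275.50


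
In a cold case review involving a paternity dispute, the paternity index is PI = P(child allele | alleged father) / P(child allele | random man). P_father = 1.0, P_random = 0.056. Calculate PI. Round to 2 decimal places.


Paternity Index calculation:
PI = P(allele|father) / P(allele|random)
PI = 1.0 / 0.056
PI = 17.86

17.86


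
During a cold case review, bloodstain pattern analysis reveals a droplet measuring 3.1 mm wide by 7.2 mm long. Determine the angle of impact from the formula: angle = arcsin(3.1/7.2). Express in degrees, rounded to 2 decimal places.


Blood spatter impact angle calculation:
width / length = 3.1 / 7.2 = 0.430556
angle = arcsin(0.430556)
angle = 25.50 degrees

25.50


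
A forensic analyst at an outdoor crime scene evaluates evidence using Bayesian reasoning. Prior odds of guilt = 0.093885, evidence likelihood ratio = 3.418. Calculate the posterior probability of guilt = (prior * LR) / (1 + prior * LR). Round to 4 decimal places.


Bayesian evidence evaluation:
Posterior odds = prior_odds * LR = 0.093885 * 3.418 = 0.3208989
Posterior probability = posterior_odds / (1 + posterior_odds)
= 0.3208989 / (1 + 0.3208989)
= 0.3208989 / 1.3208989
= 0.2429

0.2429


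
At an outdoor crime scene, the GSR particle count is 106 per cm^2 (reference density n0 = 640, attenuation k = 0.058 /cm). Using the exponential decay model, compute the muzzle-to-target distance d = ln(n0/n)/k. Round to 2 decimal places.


GSR distance calculation:
n0/n = 640 / 106 = 6.037736
ln(n0/n) = 1.798029
d = 1.798029 / 0.058 = 31.00 cm

31.00


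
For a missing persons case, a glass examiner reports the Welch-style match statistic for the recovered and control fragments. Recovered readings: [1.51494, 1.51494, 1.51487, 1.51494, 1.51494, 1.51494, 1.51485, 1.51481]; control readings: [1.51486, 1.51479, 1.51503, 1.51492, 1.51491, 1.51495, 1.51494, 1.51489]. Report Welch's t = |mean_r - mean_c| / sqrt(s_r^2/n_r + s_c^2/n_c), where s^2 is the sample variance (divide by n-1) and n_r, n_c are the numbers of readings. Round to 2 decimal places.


Welch's t-criterion for glass RI comparison:
Recovered mean = sum / n_r = 12.11923 / 8 = 1.5149037
Control mean = sum / n_c = 12.11929 / 8 = 1.5149112
Recovered sample variance s_r^2 = 2.76964e-09
Control sample variance s_c^2 = 4.89821e-09
Welch SE (unpooled) = sqrt(s_r^2/n_r + s_c^2/n_c) = sqrt(3.46205e-10 + 6.12277e-10) = sqrt(9.58482e-10) = 3.09594e-05
|mean_r - mean_c| = 7.5e-06
t = 7.5e-06 / 3.09594e-05 = 0.24

0.24


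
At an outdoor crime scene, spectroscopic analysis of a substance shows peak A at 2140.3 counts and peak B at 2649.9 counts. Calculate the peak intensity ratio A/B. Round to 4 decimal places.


Spectral peak ratio:
Peak A = 2140.3 counts
Peak B = 2649.9 counts
Ratio = 2140.3 / 2649.9 = 0.8077

0.8077


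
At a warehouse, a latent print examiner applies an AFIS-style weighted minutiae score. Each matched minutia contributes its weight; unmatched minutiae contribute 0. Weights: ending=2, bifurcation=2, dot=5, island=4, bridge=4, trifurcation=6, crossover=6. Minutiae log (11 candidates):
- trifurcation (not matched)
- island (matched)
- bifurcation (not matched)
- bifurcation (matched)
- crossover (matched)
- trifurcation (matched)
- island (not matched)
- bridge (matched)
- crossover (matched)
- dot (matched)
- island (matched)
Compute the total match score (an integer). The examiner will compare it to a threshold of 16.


Weighted minutiae match score:
  trifurcation: not matched, +0
  island: matched, +4 (running total 4)
  bifurcation: not matched, +0
  bifurcation: matched, +2 (running total 6)
  crossover: matched, +6 (running total 12)
  trifurcation: matched, +6 (running total 18)
  island: not matched, +0
  bridge: matched, +4 (running total 22)
  crossover: matched, +6 (running total 28)
  dot: matched, +5 (running total 33)
  island: matched, +4 (running total 37)
Total score = 37
Threshold = 16; verdict = identification

37


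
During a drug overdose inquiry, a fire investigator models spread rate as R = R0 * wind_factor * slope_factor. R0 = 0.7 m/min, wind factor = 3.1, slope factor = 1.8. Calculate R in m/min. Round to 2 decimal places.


Fire spread rate calculation:
R = R0 * wind_factor * slope_factor
= 0.7 * 3.1 * 1.8
= 2.17 * 1.8
= 3.91 m/min

3.91


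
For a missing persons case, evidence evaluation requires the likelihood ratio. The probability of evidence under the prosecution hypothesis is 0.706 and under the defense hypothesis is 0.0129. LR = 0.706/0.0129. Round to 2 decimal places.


Likelihood ratio calculation:
LR = P(E|Hp) / P(E|Hd)
LR = 0.706 / 0.0129
LR = 54.73

54.73


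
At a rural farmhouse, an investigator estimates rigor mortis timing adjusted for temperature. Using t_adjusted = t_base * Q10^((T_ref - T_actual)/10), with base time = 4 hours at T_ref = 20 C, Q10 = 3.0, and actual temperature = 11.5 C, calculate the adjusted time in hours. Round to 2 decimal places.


Rigor mortis time adjustment:
Exponent = (T_ref - T_actual) / 10 = (20 - 11.5) / 10 = 0.85
Q10 factor = 3.0^0.85 = 2.54421
t_adjusted = 4 * 2.54421 = 10.18 hours

10.18


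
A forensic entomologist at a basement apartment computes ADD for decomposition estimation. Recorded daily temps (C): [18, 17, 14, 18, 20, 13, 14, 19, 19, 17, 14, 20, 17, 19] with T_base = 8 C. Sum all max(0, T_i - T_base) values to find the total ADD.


Computing ADD day by day:
Day 1: max(0, 18 - 8) = 10
Day 2: max(0, 17 - 8) = 9
Day 3: max(0, 14 - 8) = 6
Day 4: max(0, 18 - 8) = 10
Day 5: max(0, 20 - 8) = 12
Day 6: max(0, 13 - 8) = 5
Day 7: max(0, 14 - 8) = 6
Day 8: max(0, 19 - 8) = 11
Day 9: max(0, 19 - 8) = 11
Day 10: max(0, 17 - 8) = 9
Day 11: max(0, 14 - 8) = 6
Day 12: max(0, 20 - 8) = 12
Day 13: max(0, 17 - 8) = 9
Day 14: max(0, 19 - 8) = 11
Total ADD = 127

127


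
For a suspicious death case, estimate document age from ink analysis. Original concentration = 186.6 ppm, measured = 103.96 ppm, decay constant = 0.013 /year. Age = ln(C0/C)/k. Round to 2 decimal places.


Document age estimation:
C0/C = 186.6 / 103.96 = 1.794921
ln(C0/C) = 0.584961
t = 0.584961 / 0.013 = 45.00 years

45.00


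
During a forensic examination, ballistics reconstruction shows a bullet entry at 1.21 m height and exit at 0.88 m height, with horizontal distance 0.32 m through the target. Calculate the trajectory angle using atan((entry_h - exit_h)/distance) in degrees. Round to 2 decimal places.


Bullet trajectory angle:
Height difference = 1.21 - 0.88 = 0.33 m
angle = atan(0.33 / 0.32)
angle = atan(1.03125)
angle = 45.88 degrees

45.88


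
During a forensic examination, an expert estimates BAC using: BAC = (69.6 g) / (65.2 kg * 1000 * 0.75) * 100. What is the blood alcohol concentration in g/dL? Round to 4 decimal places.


Applying the Widmark formula:
BAC = (dose_g / (body_wt * 1000 * r)) * 100
Denominator = 65.2 * 1000 * 0.75 = 48900
BAC = (69.6 / 48900) * 100
BAC = 0.1423 g/dL

0.1423


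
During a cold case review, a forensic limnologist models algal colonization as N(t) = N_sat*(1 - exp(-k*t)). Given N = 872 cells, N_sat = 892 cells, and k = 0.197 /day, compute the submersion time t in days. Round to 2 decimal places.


PMSI from diatom colonization curve:
N / N_sat = 872 / 892 = 0.977578
1 - N/N_sat = 0.022422
ln(1 - N/N_sat) = -3.797713
t = -ln(1 - N/N_sat) / k = -(-3.797713) / 0.197 = 19.28 days

19.28


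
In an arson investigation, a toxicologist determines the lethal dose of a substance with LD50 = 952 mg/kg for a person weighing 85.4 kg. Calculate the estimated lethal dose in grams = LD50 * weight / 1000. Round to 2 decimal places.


Lethal dose calculation:
Lethal dose = LD50 * body_weight / 1000
= 952 * 85.4 / 1000
= 81300.8 / 1000
= 81.30 g

81.30


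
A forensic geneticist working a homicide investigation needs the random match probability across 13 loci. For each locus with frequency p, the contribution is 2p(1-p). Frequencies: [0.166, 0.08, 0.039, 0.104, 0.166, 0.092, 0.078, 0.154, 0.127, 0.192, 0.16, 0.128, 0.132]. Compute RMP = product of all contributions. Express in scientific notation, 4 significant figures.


Computing RMP for 13 loci:
Locus 1: 2 * 0.166 * 0.834 = 0.276888
Locus 2: 2 * 0.08 * 0.92 = 0.1472
Locus 3: 2 * 0.039 * 0.961 = 0.074958
Locus 4: 2 * 0.104 * 0.896 = 0.186368
Locus 5: 2 * 0.166 * 0.834 = 0.276888
Locus 6: 2 * 0.092 * 0.908 = 0.167072
Locus 7: 2 * 0.078 * 0.922 = 0.143832
Locus 8: 2 * 0.154 * 0.846 = 0.260568
Locus 9: 2 * 0.127 * 0.873 = 0.221742
Locus 10: 2 * 0.192 * 0.808 = 0.310272
Locus 11: 2 * 0.16 * 0.84 = 0.2688
Locus 12: 2 * 0.128 * 0.872 = 0.223232
Locus 13: 2 * 0.132 * 0.868 = 0.229152
RMP = 9.339e-10

9.339e-10


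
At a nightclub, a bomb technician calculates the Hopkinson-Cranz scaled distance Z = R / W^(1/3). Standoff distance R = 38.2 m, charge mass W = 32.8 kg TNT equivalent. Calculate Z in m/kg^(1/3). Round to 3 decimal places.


Scaled distance calculation:
W^(1/3) = 32.8^(1/3) = 3.201041
Z = R / W^(1/3) = 38.2 / 3.201041
Z = 11.934 m/kg^(1/3)

11.934


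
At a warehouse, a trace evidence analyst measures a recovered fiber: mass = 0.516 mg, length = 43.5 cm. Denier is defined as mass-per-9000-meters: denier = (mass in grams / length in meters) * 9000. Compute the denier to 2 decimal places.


Denier calculation:
Mass in grams = 0.516 mg / 1000 = 0.000516 g
Length in meters = 43.5 cm / 100 = 0.435 m
Linear density = mass / length = 0.000516 / 0.435 = 0.00118621 g/m
Denier = (g/m) * 9000 = 0.00118621 * 9000 = 10.68

10.68


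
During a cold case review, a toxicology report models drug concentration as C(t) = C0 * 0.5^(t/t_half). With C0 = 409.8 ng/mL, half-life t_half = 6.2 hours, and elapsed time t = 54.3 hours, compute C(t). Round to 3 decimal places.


Drug concentration decay:
Number of half-lives = t / t_half = 54.3 / 6.2 = 8.758065
Decay factor = 0.5^8.758065 = 0.00230972
C(t) = 409.8 * 0.00230972 = 0.947 ng/mL

0.947


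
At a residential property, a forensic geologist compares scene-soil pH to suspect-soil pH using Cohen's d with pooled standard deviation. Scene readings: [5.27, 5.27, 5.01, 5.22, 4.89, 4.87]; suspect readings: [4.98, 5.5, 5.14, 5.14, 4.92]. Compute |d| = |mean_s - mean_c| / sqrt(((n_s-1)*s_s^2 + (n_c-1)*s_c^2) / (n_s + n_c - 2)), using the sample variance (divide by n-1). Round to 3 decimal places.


Pooled-variance Cohen's d for soil pH comparison:
Scene mean = 30.53 / 6 = 5.088333
Suspect mean = 25.68 / 5 = 5.136
Scene sample variance s_s^2 = 0.035297
Suspect sample variance s_c^2 = 0.05088
Pooled variance = ((n_s-1)*s_s^2 + (n_c-1)*s_c^2) / (n_s + n_c - 2) = 0.042223
Pooled SD = sqrt(0.042223) = 0.205482
Mean difference = -0.047667
|d| = |-0.047667| / 0.205482 = 0.232

0.232


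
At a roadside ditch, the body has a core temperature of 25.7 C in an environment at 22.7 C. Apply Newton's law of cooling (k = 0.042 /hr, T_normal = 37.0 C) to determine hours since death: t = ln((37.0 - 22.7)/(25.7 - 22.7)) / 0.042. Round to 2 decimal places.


Using Newton's law of cooling:
t = ln((T_normal - T_ambient) / (T_body - T_ambient)) / k
T_normal - T_ambient = 14.3
T_body - T_ambient = 3.0
Ratio = 4.766667
ln(ratio) = 1.561647
t = 1.561647 / 0.042 = 37.18 hours

37.18


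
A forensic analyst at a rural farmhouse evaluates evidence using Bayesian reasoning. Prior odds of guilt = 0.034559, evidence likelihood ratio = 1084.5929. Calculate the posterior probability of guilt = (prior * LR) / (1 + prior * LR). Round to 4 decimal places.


Bayesian evidence evaluation:
Posterior odds = prior_odds * LR = 0.034559 * 1084.5929 = 37.48245
Posterior probability = posterior_odds / (1 + posterior_odds)
= 37.48245 / (1 + 37.48245)
= 37.48245 / 38.48245
= 0.9740

0.9740


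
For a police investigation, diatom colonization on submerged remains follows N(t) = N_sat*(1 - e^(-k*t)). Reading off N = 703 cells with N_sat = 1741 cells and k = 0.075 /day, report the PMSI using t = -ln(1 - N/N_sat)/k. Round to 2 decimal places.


PMSI from diatom colonization curve:
N / N_sat = 703 / 1741 = 0.403791
1 - N/N_sat = 0.596209
ln(1 - N/N_sat) = -0.517164
t = -ln(1 - N/N_sat) / k = -(-0.517164) / 0.075 = 6.90 days

6.90


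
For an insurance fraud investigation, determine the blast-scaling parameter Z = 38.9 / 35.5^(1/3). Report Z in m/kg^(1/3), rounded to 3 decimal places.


Scaled distance calculation:
W^(1/3) = 35.5^(1/3) = 3.286569
Z = R / W^(1/3) = 38.9 / 3.286569
Z = 11.836 m/kg^(1/3)

11.836


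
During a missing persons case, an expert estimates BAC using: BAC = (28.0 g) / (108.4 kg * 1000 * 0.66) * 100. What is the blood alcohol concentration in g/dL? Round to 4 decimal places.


Applying the Widmark formula:
BAC = (dose_g / (body_wt * 1000 * r)) * 100
Denominator = 108.4 * 1000 * 0.66 = 71544
BAC = (28.0 / 71544) * 100
BAC = 0.0391 g/dL

0.0391


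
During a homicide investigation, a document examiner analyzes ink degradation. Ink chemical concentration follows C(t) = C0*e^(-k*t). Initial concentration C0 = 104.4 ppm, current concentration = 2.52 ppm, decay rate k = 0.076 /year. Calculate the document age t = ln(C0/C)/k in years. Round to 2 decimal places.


Document age estimation:
C0/C = 104.4 / 2.52 = 41.428571
ln(C0/C) = 3.723971
t = 3.723971 / 0.076 = 49.00 years

49.00


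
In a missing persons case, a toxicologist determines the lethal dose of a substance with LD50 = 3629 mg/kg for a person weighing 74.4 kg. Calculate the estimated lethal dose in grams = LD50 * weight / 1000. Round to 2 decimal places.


Lethal dose calculation:
Lethal dose = LD50 * body_weight / 1000
= 3629 * 74.4 / 1000
= 269997.6 / 1000
= 270.00 g

270.00


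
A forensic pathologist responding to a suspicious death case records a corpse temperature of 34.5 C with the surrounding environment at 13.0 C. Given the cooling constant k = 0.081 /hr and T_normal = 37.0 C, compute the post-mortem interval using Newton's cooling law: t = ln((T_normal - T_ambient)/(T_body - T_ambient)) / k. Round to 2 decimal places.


Using Newton's law of cooling:
t = ln((T_normal - T_ambient) / (T_body - T_ambient)) / k
T_normal - T_ambient = 24.0
T_body - T_ambient = 21.5
Ratio = 1.116279
ln(ratio) = 0.110001
t = 0.110001 / 0.081 = 1.36 hours

1.36


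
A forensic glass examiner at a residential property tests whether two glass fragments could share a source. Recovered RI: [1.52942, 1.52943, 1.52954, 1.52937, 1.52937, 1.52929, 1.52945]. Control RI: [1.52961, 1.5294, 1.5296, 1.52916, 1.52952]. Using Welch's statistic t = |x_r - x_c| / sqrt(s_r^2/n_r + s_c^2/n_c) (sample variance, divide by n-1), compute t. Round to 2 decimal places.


Welch's t-criterion for glass RI comparison:
Recovered mean = sum / n_r = 10.70587 / 7 = 1.52941
Control mean = sum / n_c = 7.64729 / 5 = 1.529458
Recovered sample variance s_r^2 = 6.1e-09
Control sample variance s_c^2 = 3.482e-08
Welch SE (unpooled) = sqrt(s_r^2/n_r + s_c^2/n_c) = sqrt(8.71429e-10 + 6.964e-09) = sqrt(7.83543e-09) = 8.8518e-05
|mean_r - mean_c| = 4.8e-05
t = 4.8e-05 / 8.8518e-05 = 0.54

0.54


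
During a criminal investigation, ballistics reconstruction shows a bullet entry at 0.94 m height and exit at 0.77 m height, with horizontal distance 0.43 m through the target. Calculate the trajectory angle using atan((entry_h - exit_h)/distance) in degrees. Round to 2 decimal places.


Bullet trajectory angle:
Height difference = 0.94 - 0.77 = 0.17 m
angle = atan(0.17 / 0.43)
angle = atan(0.395349)
angle = 21.57 degrees

21.57


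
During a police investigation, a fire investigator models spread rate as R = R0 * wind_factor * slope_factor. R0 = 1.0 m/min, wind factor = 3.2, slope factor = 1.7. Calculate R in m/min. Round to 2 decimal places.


Fire spread rate calculation:
R = R0 * wind_factor * slope_factor
= 1.0 * 3.2 * 1.7
= 3.2 * 1.7
= 5.44 m/min

5.44


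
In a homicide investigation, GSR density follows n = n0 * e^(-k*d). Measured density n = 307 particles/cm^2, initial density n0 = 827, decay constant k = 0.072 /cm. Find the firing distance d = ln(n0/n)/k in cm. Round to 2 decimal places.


GSR distance calculation:
n0/n = 827 / 307 = 2.693811
ln(n0/n) = 0.990957
d = 0.990957 / 0.072 = 13.76 cm

13.76


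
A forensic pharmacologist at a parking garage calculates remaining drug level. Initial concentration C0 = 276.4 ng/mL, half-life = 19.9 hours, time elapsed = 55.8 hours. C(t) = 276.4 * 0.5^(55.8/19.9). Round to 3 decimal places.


Drug concentration decay:
Number of half-lives = t / t_half = 55.8 / 19.9 = 2.80402
Decay factor = 0.5^2.80402 = 0.14318775
C(t) = 276.4 * 0.14318775 = 39.577 ng/mL

39.577


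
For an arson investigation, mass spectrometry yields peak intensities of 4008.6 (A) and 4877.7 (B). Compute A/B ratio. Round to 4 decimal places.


Spectral peak ratio:
Peak A = 4008.6 counts
Peak B = 4877.7 counts
Ratio = 4008.6 / 4877.7 = 0.8218

0.8218


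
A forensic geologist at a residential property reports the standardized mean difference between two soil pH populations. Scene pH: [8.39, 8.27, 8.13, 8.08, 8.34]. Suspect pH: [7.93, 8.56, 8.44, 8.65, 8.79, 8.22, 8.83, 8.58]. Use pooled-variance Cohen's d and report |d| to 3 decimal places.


Pooled-variance Cohen's d for soil pH comparison:
Scene mean = 41.21 / 5 = 8.242
Suspect mean = 68 / 8 = 8.5
Scene sample variance s_s^2 = 0.01777
Suspect sample variance s_c^2 = 0.090343
Pooled variance = ((n_s-1)*s_s^2 + (n_c-1)*s_c^2) / (n_s + n_c - 2) = 0.063953
Pooled SD = sqrt(0.063953) = 0.252889
Mean difference = -0.258
|d| = |-0.258| / 0.252889 = 1.020

1.020


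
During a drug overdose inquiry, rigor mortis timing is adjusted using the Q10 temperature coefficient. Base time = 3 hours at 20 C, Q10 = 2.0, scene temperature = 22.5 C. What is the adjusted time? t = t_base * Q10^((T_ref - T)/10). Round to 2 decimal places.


Rigor mortis time adjustment:
Exponent = (T_ref - T_actual) / 10 = (20 - 22.5) / 10 = -0.25
Q10 factor = 2.0^-0.25 = 0.8409
t_adjusted = 3 * 0.8409 = 2.52 hours

2.52


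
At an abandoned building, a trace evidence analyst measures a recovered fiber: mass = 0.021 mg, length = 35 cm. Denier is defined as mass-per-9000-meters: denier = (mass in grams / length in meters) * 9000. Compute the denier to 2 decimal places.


Denier calculation:
Mass in grams = 0.021 mg / 1000 = 0.000021 g
Length in meters = 35 cm / 100 = 0.35 m
Linear density = mass / length = 0.000021 / 0.35 = 0.00006 g/m
Denier = (g/m) * 9000 = 0.00006 * 9000 = 0.54

0.54


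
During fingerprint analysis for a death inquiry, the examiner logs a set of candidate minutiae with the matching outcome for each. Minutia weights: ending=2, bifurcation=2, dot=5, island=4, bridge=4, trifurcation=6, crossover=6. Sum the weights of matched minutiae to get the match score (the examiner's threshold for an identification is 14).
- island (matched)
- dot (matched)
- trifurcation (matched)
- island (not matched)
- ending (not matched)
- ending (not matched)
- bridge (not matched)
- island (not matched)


Weighted minutiae match score:
  island: matched, +4 (running total 4)
  dot: matched, +5 (running total 9)
  trifurcation: matched, +6 (running total 15)
  island: not matched, +0
  ending: not matched, +0
  ending: not matched, +0
  bridge: not matched, +0
  island: not matched, +0
Total score = 15
Threshold = 14; verdict = identification

15


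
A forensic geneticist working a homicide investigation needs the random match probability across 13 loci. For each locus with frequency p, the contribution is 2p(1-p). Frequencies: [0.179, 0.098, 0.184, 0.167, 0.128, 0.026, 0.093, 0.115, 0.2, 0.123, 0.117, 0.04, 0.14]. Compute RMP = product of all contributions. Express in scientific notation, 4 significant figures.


Computing RMP for 13 loci:
Locus 1: 2 * 0.179 * 0.821 = 0.293918
Locus 2: 2 * 0.098 * 0.902 = 0.176792
Locus 3: 2 * 0.184 * 0.816 = 0.300288
Locus 4: 2 * 0.167 * 0.833 = 0.278222
Locus 5: 2 * 0.128 * 0.872 = 0.223232
Locus 6: 2 * 0.026 * 0.974 = 0.050648
Locus 7: 2 * 0.093 * 0.907 = 0.168702
Locus 8: 2 * 0.115 * 0.885 = 0.20355
Locus 9: 2 * 0.2 * 0.8 = 0.32
Locus 10: 2 * 0.123 * 0.877 = 0.215742
Locus 11: 2 * 0.117 * 0.883 = 0.206622
Locus 12: 2 * 0.04 * 0.96 = 0.0768
Locus 13: 2 * 0.14 * 0.86 = 0.2408
RMP = 4.446e-10

4.446e-10


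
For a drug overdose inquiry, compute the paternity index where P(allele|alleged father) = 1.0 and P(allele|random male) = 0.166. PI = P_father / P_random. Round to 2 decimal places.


Paternity Index calculation:
PI = P(allele|father) / P(allele|random)
PI = 1.0 / 0.166
PI = 6.02

6.02


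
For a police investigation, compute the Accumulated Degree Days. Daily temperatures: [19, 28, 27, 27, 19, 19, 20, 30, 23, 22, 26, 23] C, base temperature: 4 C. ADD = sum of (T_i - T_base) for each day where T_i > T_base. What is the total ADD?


Computing ADD day by day:
Day 1: max(0, 19 - 4) = 15
Day 2: max(0, 28 - 4) = 24
Day 3: max(0, 27 - 4) = 23
Day 4: max(0, 27 - 4) = 23
Day 5: max(0, 19 - 4) = 15
Day 6: max(0, 19 - 4) = 15
Day 7: max(0, 20 - 4) = 16
Day 8: max(0, 30 - 4) = 26
Day 9: max(0, 23 - 4) = 19
Day 10: max(0, 22 - 4) = 18
Day 11: max(0, 26 - 4) = 22
Day 12: max(0, 23 - 4) = 19
Total ADD = 235

235
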